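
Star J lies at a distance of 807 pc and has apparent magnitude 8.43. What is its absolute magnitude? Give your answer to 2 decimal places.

-1.10

M = m − 5 log₁₀(d/10 pc) = 8.43 − 5 log₁₀(807/10)
  = 8.43 − 5 × 1.907 = 8.43 − 9.53 = -1.10.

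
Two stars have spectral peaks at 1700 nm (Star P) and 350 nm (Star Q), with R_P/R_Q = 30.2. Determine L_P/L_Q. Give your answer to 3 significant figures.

1.64

Wien's law gives T ∝ 1/λ_max, so T_P/T_Q = λ_Q/λ_P = 350/1700 = 0.2059.
Then L ∝ R²T⁴ gives L_P/L_Q = (30.2)² × (0.2059)⁴ = 912.0 × 0.001797 = 1.639.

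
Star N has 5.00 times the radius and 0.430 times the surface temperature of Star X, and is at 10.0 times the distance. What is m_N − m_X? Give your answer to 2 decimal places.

L_N/L_X = (5.00)²(0.430)⁴ = 0.8547.
F_N/F_X = (L_N/L_X)/(d_N/d_X)² = 0.8547/100.0 = 0.008547.
m_N − m_X = −2.5 log₁₀(0.008547) = 5.17.

5.17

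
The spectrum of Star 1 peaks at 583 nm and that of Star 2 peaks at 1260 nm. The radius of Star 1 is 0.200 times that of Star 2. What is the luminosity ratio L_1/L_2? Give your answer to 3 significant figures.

Wien's law gives T ∝ 1/λ_max, so T_1/T_2 = λ_2/λ_1 = 1260/583 = 2.161.
Then L ∝ R²T⁴ gives L_1/L_2 = (0.200)² × (2.161)⁴ = 0.04000 × 21.82 = 0.8727.

0.873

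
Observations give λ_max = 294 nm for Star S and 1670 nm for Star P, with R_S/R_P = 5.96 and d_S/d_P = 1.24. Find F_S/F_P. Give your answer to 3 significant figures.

Wien's law: T_S/T_P = λ_P/λ_S = 1670/294 = 5.680.
L_S/L_P = (R_S/R_P)²(T_S/T_P)⁴ = (5.96)²(5.680)⁴ = 3.698×10^4.
F_S/F_P = (L_S/L_P)/(d_S/d_P)² = 3.698×10^4/(1.24)² = 2.405×10^4.

2.41×10^4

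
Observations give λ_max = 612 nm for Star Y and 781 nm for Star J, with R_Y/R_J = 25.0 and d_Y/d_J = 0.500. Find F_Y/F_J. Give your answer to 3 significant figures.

Wien's law: T_Y/T_J = λ_J/λ_Y = 781/612 = 1.276.
L_Y/L_J = (R_Y/R_J)²(T_Y/T_J)⁴ = (25.0)²(1.276)⁴ = 1658.
F_Y/F_J = (L_Y/L_J)/(d_Y/d_J)² = 1658/(0.500)² = 6630.

6.63×10^3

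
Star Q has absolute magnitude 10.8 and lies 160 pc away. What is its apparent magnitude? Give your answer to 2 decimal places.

m = M + 5 log₁₀(d/10 pc) = 10.8 + 5 log₁₀(160/10)
  = 10.8 + 5 × 1.204 = 10.8 + 6.02 = 16.82.

16.82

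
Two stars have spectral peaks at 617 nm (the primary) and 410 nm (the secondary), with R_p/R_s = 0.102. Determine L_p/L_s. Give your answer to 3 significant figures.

Wien's law gives T ∝ 1/λ_max, so T_p/T_s = λ_s/λ_p = 410/617 = 0.6645.
Then L ∝ R²T⁴ gives L_p/L_s = (0.102)² × (0.6645)⁴ = 0.01040 × 0.1950 = 0.002029.

0.00203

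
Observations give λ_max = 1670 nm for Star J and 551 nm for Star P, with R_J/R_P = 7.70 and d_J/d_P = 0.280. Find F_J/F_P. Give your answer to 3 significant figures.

8.96

Wien's law: T_J/T_P = λ_P/λ_J = 551/1670 = 0.3299.
L_J/L_P = (R_J/R_P)²(T_J/T_P)⁴ = (7.70)²(0.3299)⁴ = 0.7026.
F_J/F_P = (L_J/L_P)/(d_J/d_P)² = 0.7026/(0.280)² = 8.962.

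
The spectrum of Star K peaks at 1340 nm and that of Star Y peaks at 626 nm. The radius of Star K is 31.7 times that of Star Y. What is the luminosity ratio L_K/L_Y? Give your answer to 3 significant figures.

47.9

Wien's law gives T ∝ 1/λ_max, so T_K/T_Y = λ_Y/λ_K = 626/1340 = 0.4672.
Then L ∝ R²T⁴ gives L_K/L_Y = (31.7)² × (0.4672)⁴ = 1005 × 0.04763 = 47.86.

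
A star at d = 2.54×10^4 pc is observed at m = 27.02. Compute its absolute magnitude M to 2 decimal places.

10.00

M = m − 5 log₁₀(d/10 pc) = 27.02 − 5 log₁₀(2.54×10^4/10)
  = 27.02 − 5 × 3.405 = 27.02 − 17.02 = 10.00.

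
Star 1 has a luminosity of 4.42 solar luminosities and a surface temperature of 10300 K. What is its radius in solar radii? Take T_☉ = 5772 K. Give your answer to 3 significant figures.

R/R_☉ = √(L/L_☉) / (T/T_☉)² = √(4.42) / (1.784)²
       = 2.102 / 3.184 = 0.6602.

0.660 solar radii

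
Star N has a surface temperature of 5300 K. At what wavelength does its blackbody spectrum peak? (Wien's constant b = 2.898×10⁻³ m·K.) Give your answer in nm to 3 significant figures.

547 nm

λ_max = b/T = 2.898×10⁻³ / 5300 = 5.47×10^-7 m = 546.8 nm.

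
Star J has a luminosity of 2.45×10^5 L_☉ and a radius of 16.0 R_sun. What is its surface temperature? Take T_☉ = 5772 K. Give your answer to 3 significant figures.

3.21×10^4 K

T/T_☉ = (L/L_☉)^(1/4) / (R/R_☉)^(1/2)
T = 5772 × (2.45×10^5)^(1/4) / √(16.0) = 5772 × 22.25 / 4.000 = 3.210×10^4 K.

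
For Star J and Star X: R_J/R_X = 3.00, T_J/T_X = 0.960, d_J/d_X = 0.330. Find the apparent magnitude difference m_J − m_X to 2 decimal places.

-4.62

L_J/L_X = (3.00)²(0.960)⁴ = 7.644.
F_J/F_X = (L_J/L_X)/(d_J/d_X)² = 7.644/0.1089 = 70.19.
m_J − m_X = −2.5 log₁₀(70.19) = -4.62.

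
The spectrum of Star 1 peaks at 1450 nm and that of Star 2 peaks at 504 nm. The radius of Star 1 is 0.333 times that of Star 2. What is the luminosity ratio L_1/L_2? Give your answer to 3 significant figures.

0.00162

Wien's law gives T ∝ 1/λ_max, so T_1/T_2 = λ_2/λ_1 = 504/1450 = 0.3476.
Then L ∝ R²T⁴ gives L_1/L_2 = (0.333)² × (0.3476)⁴ = 0.1109 × 0.01460 = 0.001619.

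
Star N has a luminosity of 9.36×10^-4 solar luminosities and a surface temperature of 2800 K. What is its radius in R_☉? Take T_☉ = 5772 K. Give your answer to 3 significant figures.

R/R_☉ = √(L/L_☉) / (T/T_☉)² = √(9.36×10^-4) / (0.4851)²
       = 0.03059 / 0.2353 = 0.1300.

0.130 R_☉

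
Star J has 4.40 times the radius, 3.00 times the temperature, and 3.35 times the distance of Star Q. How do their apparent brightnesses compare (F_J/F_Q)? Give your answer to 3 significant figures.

140

L_J/L_Q = (R_J/R_Q)²(T_J/T_Q)⁴ = (4.40)² × (3.00)⁴ = 1568.
F_J/F_Q = (L_J/L_Q)/(d_J/d_Q)² = 1568 / (3.35)² = 139.7.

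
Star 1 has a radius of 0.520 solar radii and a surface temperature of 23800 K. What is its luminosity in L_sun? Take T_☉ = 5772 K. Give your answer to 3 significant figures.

L/L_☉ = (R/R_☉)² (T/T_☉)⁴ = (0.520)² × (23800/5772)⁴
       = 0.2704 × (4.123)⁴ = 0.2704 × 289.1 = 78.16.

78.2 L_sun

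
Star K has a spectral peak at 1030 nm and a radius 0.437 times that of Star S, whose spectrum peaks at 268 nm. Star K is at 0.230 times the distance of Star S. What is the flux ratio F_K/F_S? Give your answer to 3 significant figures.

Wien's law: T_K/T_S = λ_S/λ_K = 268/1030 = 0.2602.
L_K/L_S = (R_K/R_S)²(T_K/T_S)⁴ = (0.437)²(0.2602)⁴ = 8.753×10^-4.
F_K/F_S = (L_K/L_S)/(d_K/d_S)² = 8.753×10^-4/(0.230)² = 0.01655.

0.0165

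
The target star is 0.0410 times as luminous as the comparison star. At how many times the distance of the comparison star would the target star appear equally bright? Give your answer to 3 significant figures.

Equal flux requires L_t/d_t² = L_c/d_c², so d_t/d_c = √(L_t/L_c)
= √(0.0410) = 0.2025.

0.202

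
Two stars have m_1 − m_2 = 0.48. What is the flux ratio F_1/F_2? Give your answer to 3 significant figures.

F_1/F_2 = 10^(−(m_1 − m_2)/2.5) = 10^(-0.48/2.5) = 10^-0.192 = 0.6427.

0.643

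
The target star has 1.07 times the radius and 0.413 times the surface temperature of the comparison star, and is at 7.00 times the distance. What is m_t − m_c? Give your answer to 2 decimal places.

7.92

L_t/L_c = (1.07)²(0.413)⁴ = 0.03331.
F_t/F_c = (L_t/L_c)/(d_t/d_c)² = 0.03331/49.00 = 6.798×10^-4.
m_t − m_c = −2.5 log₁₀(6.798×10^-4) = 7.92.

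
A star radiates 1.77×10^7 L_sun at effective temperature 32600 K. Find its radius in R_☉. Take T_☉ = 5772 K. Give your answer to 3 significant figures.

R/R_☉ = √(L/L_☉) / (T/T_☉)² = √(1.77×10^7) / (5.648)²
       = 4207 / 31.90 = 131.9.

132 R_☉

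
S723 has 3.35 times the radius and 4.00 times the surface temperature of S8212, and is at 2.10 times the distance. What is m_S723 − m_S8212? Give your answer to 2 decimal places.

-7.03

L_S723/L_S8212 = (3.35)²(4.00)⁴ = 2873.
F_S723/F_S8212 = (L_S723/L_S8212)/(d_S723/d_S8212)² = 2873/4.410 = 651.5.
m_S723 − m_S8212 = −2.5 log₁₀(651.5) = -7.03.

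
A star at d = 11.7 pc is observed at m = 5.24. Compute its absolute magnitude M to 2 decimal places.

4.90

M = m − 5 log₁₀(d/10 pc) = 5.24 − 5 log₁₀(11.7/10)
  = 5.24 − 5 × 0.068 = 5.24 − 0.34 = 4.90.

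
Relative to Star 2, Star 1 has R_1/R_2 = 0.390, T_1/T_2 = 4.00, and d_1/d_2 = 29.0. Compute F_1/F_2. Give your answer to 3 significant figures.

0.0463

L_1/L_2 = (R_1/R_2)²(T_1/T_2)⁴ = (0.390)² × (4.00)⁴ = 38.94.
F_1/F_2 = (L_1/L_2)/(d_1/d_2)² = 38.94 / (29.0)² = 0.04630.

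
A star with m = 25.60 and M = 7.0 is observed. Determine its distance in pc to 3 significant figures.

5.25×10^4 pc

m − M = 5 log₁₀(d/10 pc)
25.60 − (7.0) = 18.60 = 5 log₁₀(d/10)
d = 10 × 10^(18.60/5) = 10 × 10^3.720 = 5.248×10^4 pc.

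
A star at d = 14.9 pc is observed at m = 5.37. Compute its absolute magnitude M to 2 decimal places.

4.50

M = m − 5 log₁₀(d/10 pc) = 5.37 − 5 log₁₀(14.9/10)
  = 5.37 − 5 × 0.173 = 5.37 − 0.87 = 4.50.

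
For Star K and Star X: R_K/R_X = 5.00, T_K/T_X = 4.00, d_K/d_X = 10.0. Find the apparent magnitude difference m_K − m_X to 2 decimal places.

-4.52

L_K/L_X = (5.00)²(4.00)⁴ = 6400.
F_K/F_X = (L_K/L_X)/(d_K/d_X)² = 6400/100.0 = 64.00.
m_K − m_X = −2.5 log₁₀(64.00) = -4.52.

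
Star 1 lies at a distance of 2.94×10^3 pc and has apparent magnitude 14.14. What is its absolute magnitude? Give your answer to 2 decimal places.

1.80

M = m − 5 log₁₀(d/10 pc) = 14.14 − 5 log₁₀(2.94×10^3/10)
  = 14.14 − 5 × 2.468 = 14.14 − 12.34 = 1.80.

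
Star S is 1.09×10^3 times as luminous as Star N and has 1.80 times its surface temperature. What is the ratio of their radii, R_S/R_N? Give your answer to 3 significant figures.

L ∝ R²T⁴ gives R ∝ √L / T², so
R_S/R_N = √(1.09×10^3) / (1.80)² = 33.02 / 3.240 = 10.19.

10.2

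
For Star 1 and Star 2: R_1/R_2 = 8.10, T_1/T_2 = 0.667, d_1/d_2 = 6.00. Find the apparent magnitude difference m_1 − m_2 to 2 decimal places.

L_1/L_2 = (8.10)²(0.667)⁴ = 12.99.
F_1/F_2 = (L_1/L_2)/(d_1/d_2)² = 12.99/36.00 = 0.3607.
m_1 − m_2 = −2.5 log₁₀(0.3607) = 1.11.

1.11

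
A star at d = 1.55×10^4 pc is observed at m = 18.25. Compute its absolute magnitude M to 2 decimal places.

2.30

M = m − 5 log₁₀(d/10 pc) = 18.25 − 5 log₁₀(1.55×10^4/10)
  = 18.25 − 5 × 3.190 = 18.25 − 15.95 = 2.30.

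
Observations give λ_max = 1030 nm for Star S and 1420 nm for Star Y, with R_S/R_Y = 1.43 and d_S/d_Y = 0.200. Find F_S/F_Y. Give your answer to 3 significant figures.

Wien's law: T_S/T_Y = λ_Y/λ_S = 1420/1030 = 1.379.
L_S/L_Y = (R_S/R_Y)²(T_S/T_Y)⁴ = (1.43)²(1.379)⁴ = 7.387.
F_S/F_Y = (L_S/L_Y)/(d_S/d_Y)² = 7.387/(0.200)² = 184.7.

185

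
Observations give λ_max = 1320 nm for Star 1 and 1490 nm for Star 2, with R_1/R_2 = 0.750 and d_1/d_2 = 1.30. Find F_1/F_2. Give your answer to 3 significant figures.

Wien's law: T_1/T_2 = λ_2/λ_1 = 1490/1320 = 1.129.
L_1/L_2 = (R_1/R_2)²(T_1/T_2)⁴ = (0.750)²(1.129)⁴ = 0.9132.
F_1/F_2 = (L_1/L_2)/(d_1/d_2)² = 0.9132/(1.30)² = 0.5404.

0.540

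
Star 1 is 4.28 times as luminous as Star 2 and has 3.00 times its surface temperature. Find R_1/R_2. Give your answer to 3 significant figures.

L ∝ R²T⁴ gives R ∝ √L / T², so
R_1/R_2 = √(4.28) / (3.00)² = 2.069 / 9.000 = 0.2299.

0.230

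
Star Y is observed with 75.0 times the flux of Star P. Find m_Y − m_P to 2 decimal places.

-4.69

m_Y − m_P = −2.5 log₁₀(F_Y/F_P) = −2.5 log₁₀(75.0) = −2.5 × (1.875) = -4.688.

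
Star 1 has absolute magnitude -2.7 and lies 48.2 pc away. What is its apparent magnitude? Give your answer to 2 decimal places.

m = M + 5 log₁₀(d/10 pc) = -2.7 + 5 log₁₀(48.2/10)
  = -2.7 + 5 × 0.683 = -2.7 + 3.42 = 0.72.

0.72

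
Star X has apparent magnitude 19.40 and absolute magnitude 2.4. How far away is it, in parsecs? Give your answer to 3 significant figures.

m − M = 5 log₁₀(d/10 pc)
19.40 − (2.4) = 17.00 = 5 log₁₀(d/10)
d = 10 × 10^(17.00/5) = 10 × 10^3.400 = 2.512×10^4 pc.

2.51×10^4 pc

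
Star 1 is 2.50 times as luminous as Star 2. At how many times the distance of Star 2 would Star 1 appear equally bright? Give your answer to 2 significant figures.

1.6

Equal flux requires L_1/d_1² = L_2/d_2², so d_1/d_2 = √(L_1/L_2)
= √(2.50) = 1.581.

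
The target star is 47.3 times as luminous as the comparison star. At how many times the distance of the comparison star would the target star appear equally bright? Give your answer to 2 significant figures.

6.9

Equal flux requires L_t/d_t² = L_c/d_c², so d_t/d_c = √(L_t/L_c)
= √(47.3) = 6.877.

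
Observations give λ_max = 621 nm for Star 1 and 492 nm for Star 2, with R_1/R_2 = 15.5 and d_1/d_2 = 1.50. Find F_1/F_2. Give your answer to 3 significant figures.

42.1

Wien's law: T_1/T_2 = λ_2/λ_1 = 492/621 = 0.7923.
L_1/L_2 = (R_1/R_2)²(T_1/T_2)⁴ = (15.5)²(0.7923)⁴ = 94.66.
F_1/F_2 = (L_1/L_2)/(d_1/d_2)² = 94.66/(1.50)² = 42.07.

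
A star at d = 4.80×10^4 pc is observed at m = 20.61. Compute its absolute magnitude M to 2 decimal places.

M = m − 5 log₁₀(d/10 pc) = 20.61 − 5 log₁₀(4.80×10^4/10)
  = 20.61 − 5 × 3.681 = 20.61 − 18.41 = 2.20.

2.20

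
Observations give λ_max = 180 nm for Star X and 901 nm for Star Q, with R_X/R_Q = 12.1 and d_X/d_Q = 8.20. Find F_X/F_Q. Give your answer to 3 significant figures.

1.37×10^3

Wien's law: T_X/T_Q = λ_Q/λ_X = 901/180 = 5.006.
L_X/L_Q = (R_X/R_Q)²(T_X/T_Q)⁴ = (12.1)²(5.006)⁴ = 9.191×10^4.
F_X/F_Q = (L_X/L_Q)/(d_X/d_Q)² = 9.191×10^4/(8.20)² = 1367.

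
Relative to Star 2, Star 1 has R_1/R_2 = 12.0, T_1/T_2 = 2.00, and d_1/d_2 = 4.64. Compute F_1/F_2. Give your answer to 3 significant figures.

107

L_1/L_2 = (R_1/R_2)²(T_1/T_2)⁴ = (12.0)² × (2.00)⁴ = 2304.
F_1/F_2 = (L_1/L_2)/(d_1/d_2)² = 2304 / (4.64)² = 107.0.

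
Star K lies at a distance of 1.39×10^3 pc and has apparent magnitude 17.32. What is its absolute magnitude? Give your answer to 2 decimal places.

6.60

M = m − 5 log₁₀(d/10 pc) = 17.32 − 5 log₁₀(1.39×10^3/10)
  = 17.32 − 5 × 2.143 = 17.32 − 10.72 = 6.60.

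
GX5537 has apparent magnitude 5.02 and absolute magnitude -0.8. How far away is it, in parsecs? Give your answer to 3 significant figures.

146 pc

m − M = 5 log₁₀(d/10 pc)
5.02 − (-0.8) = 5.82 = 5 log₁₀(d/10)
d = 10 × 10^(5.82/5) = 10 × 10^1.164 = 145.9 pc.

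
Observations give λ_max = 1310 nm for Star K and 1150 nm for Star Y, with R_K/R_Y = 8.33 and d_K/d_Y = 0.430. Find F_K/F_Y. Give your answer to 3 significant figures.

Wien's law: T_K/T_Y = λ_Y/λ_K = 1150/1310 = 0.8779.
L_K/L_Y = (R_K/R_Y)²(T_K/T_Y)⁴ = (8.33)²(0.8779)⁴ = 41.21.
F_K/F_Y = (L_K/L_Y)/(d_K/d_Y)² = 41.21/(0.430)² = 222.9.

223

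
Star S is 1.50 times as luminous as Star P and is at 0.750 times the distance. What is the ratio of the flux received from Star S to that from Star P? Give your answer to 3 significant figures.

F = L/(4πd²), so F_S/F_P = (L_S/L_P) / (d_S/d_P)²
= 1.50 / (0.750)² = 1.50 / 0.5625 = 2.667.

2.67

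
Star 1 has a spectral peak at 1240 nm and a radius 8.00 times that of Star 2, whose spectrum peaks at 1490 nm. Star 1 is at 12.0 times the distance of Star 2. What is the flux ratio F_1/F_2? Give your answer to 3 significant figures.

0.927

Wien's law: T_1/T_2 = λ_2/λ_1 = 1490/1240 = 1.202.
L_1/L_2 = (R_1/R_2)²(T_1/T_2)⁴ = (8.00)²(1.202)⁴ = 133.4.
F_1/F_2 = (L_1/L_2)/(d_1/d_2)² = 133.4/(12.0)² = 0.9266.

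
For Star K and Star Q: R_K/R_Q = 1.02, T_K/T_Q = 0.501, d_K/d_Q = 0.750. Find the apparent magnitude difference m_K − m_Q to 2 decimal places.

2.33

L_K/L_Q = (1.02)²(0.501)⁴ = 0.06555.
F_K/F_Q = (L_K/L_Q)/(d_K/d_Q)² = 0.06555/0.5625 = 0.1165.
m_K − m_Q = −2.5 log₁₀(0.1165) = 2.33.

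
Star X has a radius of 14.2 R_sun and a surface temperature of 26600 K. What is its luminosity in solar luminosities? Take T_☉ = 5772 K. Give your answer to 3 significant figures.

L/L_☉ = (R/R_☉)² (T/T_☉)⁴ = (14.2)² × (26600/5772)⁴
       = 201.6 × (4.608)⁴ = 201.6 × 451.0 = 9.095×10^4.

9.09×10^4 solar luminosities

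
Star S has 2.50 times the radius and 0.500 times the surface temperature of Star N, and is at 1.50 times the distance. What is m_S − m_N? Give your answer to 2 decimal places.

1.90

L_S/L_N = (2.50)²(0.500)⁴ = 0.3906.
F_S/F_N = (L_S/L_N)/(d_S/d_N)² = 0.3906/2.250 = 0.1736.
m_S − m_N = −2.5 log₁₀(0.1736) = 1.90.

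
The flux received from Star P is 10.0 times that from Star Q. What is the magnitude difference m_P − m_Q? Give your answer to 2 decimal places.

-2.50

m_P − m_Q = −2.5 log₁₀(F_P/F_Q) = −2.5 log₁₀(10.0) = −2.5 × (1.000) = -2.500.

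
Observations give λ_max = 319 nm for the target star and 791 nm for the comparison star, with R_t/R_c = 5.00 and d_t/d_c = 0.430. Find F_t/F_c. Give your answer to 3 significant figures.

Wien's law: T_t/T_c = λ_c/λ_t = 791/319 = 2.480.
L_t/L_c = (R_t/R_c)²(T_t/T_c)⁴ = (5.00)²(2.480)⁴ = 945.1.
F_t/F_c = (L_t/L_c)/(d_t/d_c)² = 945.1/(0.430)² = 5111.

5.11×10^3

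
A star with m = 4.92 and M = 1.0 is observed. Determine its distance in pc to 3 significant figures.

m − M = 5 log₁₀(d/10 pc)
4.92 − (1.0) = 3.92 = 5 log₁₀(d/10)
d = 10 × 10^(3.92/5) = 10 × 10^0.784 = 60.81 pc.

60.8 pc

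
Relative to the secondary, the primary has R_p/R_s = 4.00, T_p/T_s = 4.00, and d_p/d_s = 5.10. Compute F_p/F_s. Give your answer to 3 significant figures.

157

L_p/L_s = (R_p/R_s)²(T_p/T_s)⁴ = (4.00)² × (4.00)⁴ = 4096.
F_p/F_s = (L_p/L_s)/(d_p/d_s)² = 4096 / (5.10)² = 157.5.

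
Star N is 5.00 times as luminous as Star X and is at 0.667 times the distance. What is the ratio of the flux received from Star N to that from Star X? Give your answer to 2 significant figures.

11

F = L/(4πd²), so F_N/F_X = (L_N/L_X) / (d_N/d_X)²
= 5.00 / (0.667)² = 5.00 / 0.4449 = 11.24.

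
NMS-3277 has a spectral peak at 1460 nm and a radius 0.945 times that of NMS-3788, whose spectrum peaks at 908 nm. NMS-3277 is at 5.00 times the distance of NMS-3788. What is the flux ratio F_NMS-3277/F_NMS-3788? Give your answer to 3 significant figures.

0.00534

Wien's law: T_NMS-3277/T_NMS-3788 = λ_NMS-3788/λ_NMS-3277 = 908/1460 = 0.6219.
L_NMS-3277/L_NMS-3788 = (R_NMS-3277/R_NMS-3788)²(T_NMS-3277/T_NMS-3788)⁴ = (0.945)²(0.6219)⁴ = 0.1336.
F_NMS-3277/F_NMS-3788 = (L_NMS-3277/L_NMS-3788)/(d_NMS-3277/d_NMS-3788)² = 0.1336/(5.00)² = 0.005344.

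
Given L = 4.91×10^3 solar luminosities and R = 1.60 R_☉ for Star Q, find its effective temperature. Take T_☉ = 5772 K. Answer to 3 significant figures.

T/T_☉ = (L/L_☉)^(1/4) / (R/R_☉)^(1/2)
T = 5772 × (4.91×10^3)^(1/4) / √(1.60) = 5772 × 8.371 / 1.265 = 3.820×10^4 K.

3.82×10^4 K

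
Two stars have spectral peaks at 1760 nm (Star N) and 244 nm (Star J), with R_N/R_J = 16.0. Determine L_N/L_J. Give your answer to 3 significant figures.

Wien's law gives T ∝ 1/λ_max, so T_N/T_J = λ_J/λ_N = 244/1760 = 0.1386.
Then L ∝ R²T⁴ gives L_N/L_J = (16.0)² × (0.1386)⁴ = 256.0 × 3.694×10^-4 = 0.09457.

0.0946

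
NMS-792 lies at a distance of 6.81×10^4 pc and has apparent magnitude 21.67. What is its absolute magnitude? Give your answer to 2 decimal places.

M = m − 5 log₁₀(d/10 pc) = 21.67 − 5 log₁₀(6.81×10^4/10)
  = 21.67 − 5 × 3.833 = 21.67 − 19.17 = 2.50.

2.50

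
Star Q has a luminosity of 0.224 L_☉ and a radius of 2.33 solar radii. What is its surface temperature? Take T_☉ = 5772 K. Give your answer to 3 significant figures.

T/T_☉ = (L/L_☉)^(1/4) / (R/R_☉)^(1/2)
T = 5772 × (0.224)^(1/4) / √(2.33) = 5772 × 0.6880 / 1.526 = 2601 K.

2.60×10^3 K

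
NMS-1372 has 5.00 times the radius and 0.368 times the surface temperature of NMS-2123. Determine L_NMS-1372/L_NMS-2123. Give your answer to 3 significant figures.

0.458

From the Stefan–Boltzmann law, L ∝ R²T⁴, so
L_NMS-1372/L_NMS-2123 = (R_NMS-1372/R_NMS-2123)² (T_NMS-1372/T_NMS-2123)⁴ = (5.00)² × (0.368)⁴ = 25.00 × 0.01834 = 0.4585.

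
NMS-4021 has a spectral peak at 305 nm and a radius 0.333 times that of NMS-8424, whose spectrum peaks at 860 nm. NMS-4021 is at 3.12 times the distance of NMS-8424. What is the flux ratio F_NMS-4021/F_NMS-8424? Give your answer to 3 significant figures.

Wien's law: T_NMS-4021/T_NMS-8424 = λ_NMS-8424/λ_NMS-4021 = 860/305 = 2.820.
L_NMS-4021/L_NMS-8424 = (R_NMS-4021/R_NMS-8424)²(T_NMS-4021/T_NMS-8424)⁴ = (0.333)²(2.820)⁴ = 7.009.
F_NMS-4021/F_NMS-8424 = (L_NMS-4021/L_NMS-8424)/(d_NMS-4021/d_NMS-8424)² = 7.009/(3.12)² = 0.7201.

0.720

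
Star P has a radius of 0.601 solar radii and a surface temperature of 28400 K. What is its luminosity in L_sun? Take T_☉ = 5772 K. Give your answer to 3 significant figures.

212 L_sun

L/L_☉ = (R/R_☉)² (T/T_☉)⁴ = (0.601)² × (28400/5772)⁴
       = 0.3612 × (4.920)⁴ = 0.3612 × 586.1 = 211.7.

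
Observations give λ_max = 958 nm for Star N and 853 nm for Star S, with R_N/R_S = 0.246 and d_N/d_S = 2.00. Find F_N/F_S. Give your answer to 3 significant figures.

Wien's law: T_N/T_S = λ_S/λ_N = 853/958 = 0.8904.
L_N/L_S = (R_N/R_S)²(T_N/T_S)⁴ = (0.246)²(0.8904)⁴ = 0.03804.
F_N/F_S = (L_N/L_S)/(d_N/d_S)² = 0.03804/(2.00)² = 0.009509.

0.00951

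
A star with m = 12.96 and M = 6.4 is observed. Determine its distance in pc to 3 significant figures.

m − M = 5 log₁₀(d/10 pc)
12.96 − (6.4) = 6.56 = 5 log₁₀(d/10)
d = 10 × 10^(6.56/5) = 10 × 10^1.312 = 205.1 pc.

205 pc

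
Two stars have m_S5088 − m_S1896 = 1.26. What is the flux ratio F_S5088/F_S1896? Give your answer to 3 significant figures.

0.313

F_S5088/F_S1896 = 10^(−(m_S5088 − m_S1896)/2.5) = 10^(-1.26/2.5) = 10^-0.504 = 0.3133.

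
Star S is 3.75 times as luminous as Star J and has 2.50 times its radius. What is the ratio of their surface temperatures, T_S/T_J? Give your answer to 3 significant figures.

0.880

L ∝ R²T⁴ gives T ∝ (L/R²)^(1/4), so
T_S/T_J = (3.75 / 2.50²)^(1/4) = (0.6000)^(1/4) = 0.8801.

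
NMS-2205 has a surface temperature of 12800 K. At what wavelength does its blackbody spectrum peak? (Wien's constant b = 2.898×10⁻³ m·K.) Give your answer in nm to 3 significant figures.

226 nm

λ_max = b/T = 2.898×10⁻³ / 12800 = 2.26×10^-7 m = 226.4 nm.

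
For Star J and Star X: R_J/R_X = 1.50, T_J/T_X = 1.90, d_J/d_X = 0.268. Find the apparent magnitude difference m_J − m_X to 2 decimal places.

L_J/L_X = (1.50)²(1.90)⁴ = 29.32.
F_J/F_X = (L_J/L_X)/(d_J/d_X)² = 29.32/0.07182 = 408.3.
m_J − m_X = −2.5 log₁₀(408.3) = -6.53.

-6.53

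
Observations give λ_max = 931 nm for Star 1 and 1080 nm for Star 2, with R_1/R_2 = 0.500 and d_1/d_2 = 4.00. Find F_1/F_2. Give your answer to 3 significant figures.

0.0283

Wien's law: T_1/T_2 = λ_2/λ_1 = 1080/931 = 1.160.
L_1/L_2 = (R_1/R_2)²(T_1/T_2)⁴ = (0.500)²(1.160)⁴ = 0.4527.
F_1/F_2 = (L_1/L_2)/(d_1/d_2)² = 0.4527/(4.00)² = 0.02830.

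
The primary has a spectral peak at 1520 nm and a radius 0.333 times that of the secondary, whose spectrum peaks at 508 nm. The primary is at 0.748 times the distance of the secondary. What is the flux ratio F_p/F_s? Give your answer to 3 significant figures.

0.00247

Wien's law: T_p/T_s = λ_s/λ_p = 508/1520 = 0.3342.
L_p/L_s = (R_p/R_s)²(T_p/T_s)⁴ = (0.333)²(0.3342)⁴ = 0.001383.
F_p/F_s = (L_p/L_s)/(d_p/d_s)² = 0.001383/(0.748)² = 0.002473.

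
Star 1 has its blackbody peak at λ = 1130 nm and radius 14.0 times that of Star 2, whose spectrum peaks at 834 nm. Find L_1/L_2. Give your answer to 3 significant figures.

58.2

Wien's law gives T ∝ 1/λ_max, so T_1/T_2 = λ_2/λ_1 = 834/1130 = 0.7381.
Then L ∝ R²T⁴ gives L_1/L_2 = (14.0)² × (0.7381)⁴ = 196.0 × 0.2967 = 58.16.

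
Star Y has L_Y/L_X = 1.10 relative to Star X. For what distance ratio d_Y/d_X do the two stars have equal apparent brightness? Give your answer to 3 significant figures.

1.05

Equal flux requires L_Y/d_Y² = L_X/d_X², so d_Y/d_X = √(L_Y/L_X)
= √(1.10) = 1.049.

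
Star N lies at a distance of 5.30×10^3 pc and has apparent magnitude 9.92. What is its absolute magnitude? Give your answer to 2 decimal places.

M = m − 5 log₁₀(d/10 pc) = 9.92 − 5 log₁₀(5.30×10^3/10)
  = 9.92 − 5 × 2.724 = 9.92 − 13.62 = -3.70.

-3.70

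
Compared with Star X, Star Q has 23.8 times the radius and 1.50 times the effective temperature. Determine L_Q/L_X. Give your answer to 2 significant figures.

2.9×10^3

From the Stefan–Boltzmann law, L ∝ R²T⁴, so
L_Q/L_X = (R_Q/R_X)² (T_Q/T_X)⁴ = (23.8)² × (1.50)⁴ = 566.4 × 5.062 = 2868.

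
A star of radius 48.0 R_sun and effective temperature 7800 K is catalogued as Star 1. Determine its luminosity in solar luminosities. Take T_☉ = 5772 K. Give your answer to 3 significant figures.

L/L_☉ = (R/R_☉)² (T/T_☉)⁴ = (48.0)² × (7800/5772)⁴
       = 2304 × (1.351)⁴ = 2304 × 3.335 = 7683.

7.68×10^3 solar luminosities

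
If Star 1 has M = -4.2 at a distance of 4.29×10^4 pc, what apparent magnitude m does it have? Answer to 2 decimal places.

13.96

m = M + 5 log₁₀(d/10 pc) = -4.2 + 5 log₁₀(4.29×10^4/10)
  = -4.2 + 5 × 3.632 = -4.2 + 18.16 = 13.96.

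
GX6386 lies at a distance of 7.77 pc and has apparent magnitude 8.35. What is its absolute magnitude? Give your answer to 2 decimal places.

M = m − 5 log₁₀(d/10 pc) = 8.35 − 5 log₁₀(7.77/10)
  = 8.35 − 5 × -0.110 = 8.35 − -0.55 = 8.90.

8.90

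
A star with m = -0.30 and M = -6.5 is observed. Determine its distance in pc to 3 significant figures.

m − M = 5 log₁₀(d/10 pc)
-0.30 − (-6.5) = 6.20 = 5 log₁₀(d/10)
d = 10 × 10^(6.20/5) = 10 × 10^1.240 = 173.8 pc.

174 pc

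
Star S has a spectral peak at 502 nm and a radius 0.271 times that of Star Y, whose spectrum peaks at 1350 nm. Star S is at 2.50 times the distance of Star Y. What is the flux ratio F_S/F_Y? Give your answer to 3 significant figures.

Wien's law: T_S/T_Y = λ_Y/λ_S = 1350/502 = 2.689.
L_S/L_Y = (R_S/R_Y)²(T_S/T_Y)⁴ = (0.271)²(2.689)⁴ = 3.841.
F_S/F_Y = (L_S/L_Y)/(d_S/d_Y)² = 3.841/(2.50)² = 0.6146.

0.615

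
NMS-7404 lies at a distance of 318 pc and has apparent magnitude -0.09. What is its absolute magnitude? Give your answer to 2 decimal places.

M = m − 5 log₁₀(d/10 pc) = -0.09 − 5 log₁₀(318/10)
  = -0.09 − 5 × 1.502 = -0.09 − 7.51 = -7.60.

-7.60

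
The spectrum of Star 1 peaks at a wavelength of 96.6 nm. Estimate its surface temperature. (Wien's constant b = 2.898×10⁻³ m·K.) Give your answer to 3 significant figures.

3.00×10^4 K

T = b/λ_max = 2.898×10⁻³ / (96.6×10⁻⁹) = 3.000×10^4 K.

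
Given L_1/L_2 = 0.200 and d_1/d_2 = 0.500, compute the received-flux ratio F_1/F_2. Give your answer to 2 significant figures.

0.80

F = L/(4πd²), so F_1/F_2 = (L_1/L_2) / (d_1/d_2)²
= 0.200 / (0.500)² = 0.200 / 0.2500 = 0.8000.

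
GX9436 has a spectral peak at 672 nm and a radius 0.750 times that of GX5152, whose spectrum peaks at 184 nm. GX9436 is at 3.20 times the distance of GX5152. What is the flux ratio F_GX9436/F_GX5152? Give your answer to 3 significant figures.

Wien's law: T_GX9436/T_GX5152 = λ_GX5152/λ_GX9436 = 184/672 = 0.2738.
L_GX9436/L_GX5152 = (R_GX9436/R_GX5152)²(T_GX9436/T_GX5152)⁴ = (0.750)²(0.2738)⁴ = 0.003162.
F_GX9436/F_GX5152 = (L_GX9436/L_GX5152)/(d_GX9436/d_GX5152)² = 0.003162/(3.20)² = 3.088×10^-4.

3.09×10^-4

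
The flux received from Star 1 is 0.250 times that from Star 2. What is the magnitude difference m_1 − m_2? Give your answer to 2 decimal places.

m_1 − m_2 = −2.5 log₁₀(F_1/F_2) = −2.5 log₁₀(0.250) = −2.5 × (-0.602) = 1.505.

1.51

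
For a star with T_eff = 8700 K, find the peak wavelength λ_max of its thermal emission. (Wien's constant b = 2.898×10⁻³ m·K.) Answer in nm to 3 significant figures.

λ_max = b/T = 2.898×10⁻³ / 8700 = 3.33×10^-7 m = 333.1 nm.

333 nm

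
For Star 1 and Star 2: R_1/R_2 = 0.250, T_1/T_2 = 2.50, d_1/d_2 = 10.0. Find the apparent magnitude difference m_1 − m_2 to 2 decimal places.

L_1/L_2 = (0.250)²(2.50)⁴ = 2.441.
F_1/F_2 = (L_1/L_2)/(d_1/d_2)² = 2.441/100.0 = 0.02441.
m_1 − m_2 = −2.5 log₁₀(0.02441) = 4.03.

4.03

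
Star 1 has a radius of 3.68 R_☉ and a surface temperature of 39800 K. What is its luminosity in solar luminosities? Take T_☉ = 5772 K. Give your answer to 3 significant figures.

3.06×10^4 solar luminosities

L/L_☉ = (R/R_☉)² (T/T_☉)⁴ = (3.68)² × (39800/5772)⁴
       = 13.54 × (6.895)⁴ = 13.54 × 2261 = 3.061×10^4.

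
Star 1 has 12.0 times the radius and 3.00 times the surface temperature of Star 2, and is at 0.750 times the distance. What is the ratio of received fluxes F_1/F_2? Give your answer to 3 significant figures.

2.07×10^4

L_1/L_2 = (R_1/R_2)²(T_1/T_2)⁴ = (12.0)² × (3.00)⁴ = 1.166×10^4.
F_1/F_2 = (L_1/L_2)/(d_1/d_2)² = 1.166×10^4 / (0.750)² = 2.074×10^4.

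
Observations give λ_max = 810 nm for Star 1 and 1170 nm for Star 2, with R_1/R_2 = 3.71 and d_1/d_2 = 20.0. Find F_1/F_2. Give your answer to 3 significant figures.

0.150

Wien's law: T_1/T_2 = λ_2/λ_1 = 1170/810 = 1.444.
L_1/L_2 = (R_1/R_2)²(T_1/T_2)⁴ = (3.71)²(1.444)⁴ = 59.92.
F_1/F_2 = (L_1/L_2)/(d_1/d_2)² = 59.92/(20.0)² = 0.1498.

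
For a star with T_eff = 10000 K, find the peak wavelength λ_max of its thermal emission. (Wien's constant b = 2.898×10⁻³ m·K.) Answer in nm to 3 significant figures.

290 nm

λ_max = b/T = 2.898×10⁻³ / 10000 = 2.90×10^-7 m = 289.8 nm.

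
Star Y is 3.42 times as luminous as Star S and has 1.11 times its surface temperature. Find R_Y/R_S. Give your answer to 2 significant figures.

1.5

L ∝ R²T⁴ gives R ∝ √L / T², so
R_Y/R_S = √(3.42) / (1.11)² = 1.849 / 1.232 = 1.501.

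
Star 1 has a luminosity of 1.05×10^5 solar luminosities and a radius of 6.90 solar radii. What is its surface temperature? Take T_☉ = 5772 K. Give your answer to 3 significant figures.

3.96×10^4 K

T/T_☉ = (L/L_☉)^(1/4) / (R/R_☉)^(1/2)
T = 5772 × (1.05×10^5)^(1/4) / √(6.90) = 5772 × 18.00 / 2.627 = 3.955×10^4 K.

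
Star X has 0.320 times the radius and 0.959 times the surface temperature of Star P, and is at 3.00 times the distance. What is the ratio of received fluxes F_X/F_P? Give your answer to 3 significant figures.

L_X/L_P = (R_X/R_P)²(T_X/T_P)⁴ = (0.320)² × (0.959)⁴ = 0.08661.
F_X/F_P = (L_X/L_P)/(d_X/d_P)² = 0.08661 / (3.00)² = 0.009623.

0.00962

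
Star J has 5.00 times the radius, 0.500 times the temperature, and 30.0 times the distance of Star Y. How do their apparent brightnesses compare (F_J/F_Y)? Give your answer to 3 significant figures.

L_J/L_Y = (R_J/R_Y)²(T_J/T_Y)⁴ = (5.00)² × (0.500)⁴ = 1.562.
F_J/F_Y = (L_J/L_Y)/(d_J/d_Y)² = 1.562 / (30.0)² = 0.001736.

0.00174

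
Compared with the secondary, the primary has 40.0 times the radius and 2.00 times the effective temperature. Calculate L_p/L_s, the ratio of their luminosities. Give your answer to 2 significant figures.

2.6×10^4

From the Stefan–Boltzmann law, L ∝ R²T⁴, so
L_p/L_s = (R_p/R_s)² (T_p/T_s)⁴ = (40.0)² × (2.00)⁴ = 1600 × 16.00 = 2.560×10^4.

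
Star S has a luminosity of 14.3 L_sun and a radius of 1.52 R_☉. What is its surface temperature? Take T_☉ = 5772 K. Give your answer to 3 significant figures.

9.10×10^3 K

T/T_☉ = (L/L_☉)^(1/4) / (R/R_☉)^(1/2)
T = 5772 × (14.3)^(1/4) / √(1.52) = 5772 × 1.945 / 1.233 = 9104 K.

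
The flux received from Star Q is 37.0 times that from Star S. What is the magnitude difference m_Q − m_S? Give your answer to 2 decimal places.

m_Q − m_S = −2.5 log₁₀(F_Q/F_S) = −2.5 log₁₀(37.0) = −2.5 × (1.568) = -3.921.

-3.92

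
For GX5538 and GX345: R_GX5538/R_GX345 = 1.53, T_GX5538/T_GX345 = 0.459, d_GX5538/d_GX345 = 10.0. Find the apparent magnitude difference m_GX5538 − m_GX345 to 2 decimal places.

L_GX5538/L_GX345 = (1.53)²(0.459)⁴ = 0.1039.
F_GX5538/F_GX345 = (L_GX5538/L_GX345)/(d_GX5538/d_GX345)² = 0.1039/100.0 = 0.001039.
m_GX5538 − m_GX345 = −2.5 log₁₀(0.001039) = 7.46.

7.46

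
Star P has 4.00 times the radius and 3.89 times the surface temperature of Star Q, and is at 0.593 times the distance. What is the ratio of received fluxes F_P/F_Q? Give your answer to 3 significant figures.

1.04×10^4

L_P/L_Q = (R_P/R_Q)²(T_P/T_Q)⁴ = (4.00)² × (3.89)⁴ = 3664.
F_P/F_Q = (L_P/L_Q)/(d_P/d_Q)² = 3664 / (0.593)² = 1.042×10^4.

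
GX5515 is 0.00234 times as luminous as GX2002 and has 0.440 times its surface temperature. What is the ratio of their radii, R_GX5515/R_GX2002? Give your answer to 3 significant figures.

0.250

L ∝ R²T⁴ gives R ∝ √L / T², so
R_GX5515/R_GX2002 = √(0.00234) / (0.440)² = 0.04837 / 0.1936 = 0.2499.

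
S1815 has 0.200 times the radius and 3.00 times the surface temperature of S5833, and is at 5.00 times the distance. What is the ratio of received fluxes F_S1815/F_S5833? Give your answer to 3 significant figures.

L_S1815/L_S5833 = (R_S1815/R_S5833)²(T_S1815/T_S5833)⁴ = (0.200)² × (3.00)⁴ = 3.240.
F_S1815/F_S5833 = (L_S1815/L_S5833)/(d_S1815/d_S5833)² = 3.240 / (5.00)² = 0.1296.

0.130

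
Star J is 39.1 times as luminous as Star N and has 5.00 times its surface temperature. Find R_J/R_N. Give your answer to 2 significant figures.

0.25

L ∝ R²T⁴ gives R ∝ √L / T², so
R_J/R_N = √(39.1) / (5.00)² = 6.253 / 25.00 = 0.2501.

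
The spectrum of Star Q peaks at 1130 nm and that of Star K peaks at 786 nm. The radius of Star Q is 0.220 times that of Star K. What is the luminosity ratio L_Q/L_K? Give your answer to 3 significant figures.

0.0113

Wien's law gives T ∝ 1/λ_max, so T_Q/T_K = λ_K/λ_Q = 786/1130 = 0.6956.
Then L ∝ R²T⁴ gives L_Q/L_K = (0.220)² × (0.6956)⁴ = 0.04840 × 0.2341 = 0.01133.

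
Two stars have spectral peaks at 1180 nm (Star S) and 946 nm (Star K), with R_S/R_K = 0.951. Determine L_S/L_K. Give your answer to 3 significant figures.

0.374

Wien's law gives T ∝ 1/λ_max, so T_S/T_K = λ_K/λ_S = 946/1180 = 0.8017.
Then L ∝ R²T⁴ gives L_S/L_K = (0.951)² × (0.8017)⁴ = 0.9044 × 0.4131 = 0.3736.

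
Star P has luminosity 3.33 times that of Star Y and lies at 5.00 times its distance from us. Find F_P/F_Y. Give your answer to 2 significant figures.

F = L/(4πd²), so F_P/F_Y = (L_P/L_Y) / (d_P/d_Y)²
= 3.33 / (5.00)² = 3.33 / 25.00 = 0.1332.

0.13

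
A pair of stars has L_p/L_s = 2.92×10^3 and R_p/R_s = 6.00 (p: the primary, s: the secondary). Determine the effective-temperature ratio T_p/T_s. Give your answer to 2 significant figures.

3.0

L ∝ R²T⁴ gives T ∝ (L/R²)^(1/4), so
T_p/T_s = (2.92×10^3 / 6.00²)^(1/4) = (81.11)^(1/4) = 3.001.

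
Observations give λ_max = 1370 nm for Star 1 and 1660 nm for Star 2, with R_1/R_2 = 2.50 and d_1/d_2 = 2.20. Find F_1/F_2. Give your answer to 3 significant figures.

Wien's law: T_1/T_2 = λ_2/λ_1 = 1660/1370 = 1.212.
L_1/L_2 = (R_1/R_2)²(T_1/T_2)⁴ = (2.50)²(1.212)⁴ = 13.47.
F_1/F_2 = (L_1/L_2)/(d_1/d_2)² = 13.47/(2.20)² = 2.783.

2.78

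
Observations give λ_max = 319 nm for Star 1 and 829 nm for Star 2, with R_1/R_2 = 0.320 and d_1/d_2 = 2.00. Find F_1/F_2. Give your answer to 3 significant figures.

Wien's law: T_1/T_2 = λ_2/λ_1 = 829/319 = 2.599.
L_1/L_2 = (R_1/R_2)²(T_1/T_2)⁴ = (0.320)²(2.599)⁴ = 4.670.
F_1/F_2 = (L_1/L_2)/(d_1/d_2)² = 4.670/(2.00)² = 1.168.

1.17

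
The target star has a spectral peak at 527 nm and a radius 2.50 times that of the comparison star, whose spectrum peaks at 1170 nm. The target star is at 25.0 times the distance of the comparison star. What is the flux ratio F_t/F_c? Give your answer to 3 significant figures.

0.243

Wien's law: T_t/T_c = λ_c/λ_t = 1170/527 = 2.220.
L_t/L_c = (R_t/R_c)²(T_t/T_c)⁴ = (2.50)²(2.220)⁴ = 151.8.
F_t/F_c = (L_t/L_c)/(d_t/d_c)² = 151.8/(25.0)² = 0.2429.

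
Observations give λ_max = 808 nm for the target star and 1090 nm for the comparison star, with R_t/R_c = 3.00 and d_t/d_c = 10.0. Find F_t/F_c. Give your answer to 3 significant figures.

0.298

Wien's law: T_t/T_c = λ_c/λ_t = 1090/808 = 1.349.
L_t/L_c = (R_t/R_c)²(T_t/T_c)⁴ = (3.00)²(1.349)⁴ = 29.81.
F_t/F_c = (L_t/L_c)/(d_t/d_c)² = 29.81/(10.0)² = 0.2981.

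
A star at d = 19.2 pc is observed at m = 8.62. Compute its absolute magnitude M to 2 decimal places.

M = m − 5 log₁₀(d/10 pc) = 8.62 − 5 log₁₀(19.2/10)
  = 8.62 − 5 × 0.283 = 8.62 − 1.42 = 7.20.

7.20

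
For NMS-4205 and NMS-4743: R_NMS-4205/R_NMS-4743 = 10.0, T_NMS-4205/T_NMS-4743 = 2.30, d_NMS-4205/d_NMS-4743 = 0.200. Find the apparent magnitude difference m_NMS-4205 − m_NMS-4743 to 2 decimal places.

L_NMS-4205/L_NMS-4743 = (10.0)²(2.30)⁴ = 2798.
F_NMS-4205/F_NMS-4743 = (L_NMS-4205/L_NMS-4743)/(d_NMS-4205/d_NMS-4743)² = 2798/0.04000 = 6.996×10^4.
m_NMS-4205 − m_NMS-4743 = −2.5 log₁₀(6.996×10^4) = -12.11.

-12.11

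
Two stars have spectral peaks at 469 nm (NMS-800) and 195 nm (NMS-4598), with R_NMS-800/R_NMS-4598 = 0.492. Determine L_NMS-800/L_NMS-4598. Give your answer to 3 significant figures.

Wien's law gives T ∝ 1/λ_max, so T_NMS-800/T_NMS-4598 = λ_NMS-4598/λ_NMS-800 = 195/469 = 0.4158.
Then L ∝ R²T⁴ gives L_NMS-800/L_NMS-4598 = (0.492)² × (0.4158)⁴ = 0.2421 × 0.02988 = 0.007234.

0.00723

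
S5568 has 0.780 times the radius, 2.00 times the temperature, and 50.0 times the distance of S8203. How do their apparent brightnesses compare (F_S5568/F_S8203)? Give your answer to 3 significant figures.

L_S5568/L_S8203 = (R_S5568/R_S8203)²(T_S5568/T_S8203)⁴ = (0.780)² × (2.00)⁴ = 9.734.
F_S5568/F_S8203 = (L_S5568/L_S8203)/(d_S5568/d_S8203)² = 9.734 / (50.0)² = 0.003894.

0.00389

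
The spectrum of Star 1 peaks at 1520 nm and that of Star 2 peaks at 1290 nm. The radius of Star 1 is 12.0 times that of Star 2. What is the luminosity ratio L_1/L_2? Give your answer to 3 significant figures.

74.7

Wien's law gives T ∝ 1/λ_max, so T_1/T_2 = λ_2/λ_1 = 1290/1520 = 0.8487.
Then L ∝ R²T⁴ gives L_1/L_2 = (12.0)² × (0.8487)⁴ = 144.0 × 0.5188 = 74.70.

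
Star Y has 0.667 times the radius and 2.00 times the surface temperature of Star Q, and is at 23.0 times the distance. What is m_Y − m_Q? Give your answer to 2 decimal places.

4.68

L_Y/L_Q = (0.667)²(2.00)⁴ = 7.118.
F_Y/F_Q = (L_Y/L_Q)/(d_Y/d_Q)² = 7.118/529.0 = 0.01346.
m_Y − m_Q = −2.5 log₁₀(0.01346) = 4.68.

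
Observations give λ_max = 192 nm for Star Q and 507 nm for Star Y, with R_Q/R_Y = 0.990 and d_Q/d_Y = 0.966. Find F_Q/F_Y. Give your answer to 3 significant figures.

Wien's law: T_Q/T_Y = λ_Y/λ_Q = 507/192 = 2.641.
L_Q/L_Y = (R_Q/R_Y)²(T_Q/T_Y)⁴ = (0.990)²(2.641)⁴ = 47.65.
F_Q/F_Y = (L_Q/L_Y)/(d_Q/d_Y)² = 47.65/(0.966)² = 51.07.

51.1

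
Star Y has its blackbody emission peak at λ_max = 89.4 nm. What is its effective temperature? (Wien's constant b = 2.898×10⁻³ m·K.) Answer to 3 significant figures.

T = b/λ_max = 2.898×10⁻³ / (89.4×10⁻⁹) = 3.242×10^4 K.

3.24×10^4 K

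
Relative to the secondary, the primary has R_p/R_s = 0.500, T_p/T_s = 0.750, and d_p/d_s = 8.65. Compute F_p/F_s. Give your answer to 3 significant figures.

0.00106

L_p/L_s = (R_p/R_s)²(T_p/T_s)⁴ = (0.500)² × (0.750)⁴ = 0.07910.
F_p/F_s = (L_p/L_s)/(d_p/d_s)² = 0.07910 / (8.65)² = 0.001057.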